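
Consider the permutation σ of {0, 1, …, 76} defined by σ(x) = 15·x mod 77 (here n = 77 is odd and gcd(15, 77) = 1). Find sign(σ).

+1

Orbit of 64 under x↦15x: [64, 36, 1, 15, 71]… (length divides ord_77(15)).
The orbit structure of x ↦ 15x mod 77: 21 orbits of sizes [5, 5, 5, 5, 5, 5, 5, 5, 5, 5, 5, 5, 5, 5, 1, 1, 1, 1, 1, 1, 1].
77 − 21 = 56 transpositions; sign(π) = (−1)^56 = +1.
The Jacobi symbol (15|77) = +1 (Zolotarev) agrees.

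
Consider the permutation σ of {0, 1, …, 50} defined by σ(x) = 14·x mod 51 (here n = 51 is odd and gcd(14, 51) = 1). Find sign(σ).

+1

Trace 41: π^k(41) = [41, 13, 29, 49, 23, 16, 20] for k=0..6.
The orbit structure of x ↦ 14x mod 51: 5 orbits of sizes [16, 16, 16, 2, 1].
sign(π) = (−1)^{n − #cycles} = (−1)^{51−5} = (−1)^46 = +1.
Check: (14/51) = +1 by Zolotarev.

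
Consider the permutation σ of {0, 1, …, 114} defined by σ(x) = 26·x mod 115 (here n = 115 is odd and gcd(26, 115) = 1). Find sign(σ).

Trace 41: π^k(41) = [41, 31, 1, 26, 101, 96, 81] for k=0..6.
Cycle lengths of π_26 on ℤ/115ℤ: [11, 11, 11, 11, 11, 11, 11, 11, 11, 11, 1, 1, 1, 1, 1]; 15 cycles in total.
sign(π) = (−1)^{n − #cycles} = (−1)^{115−15} = (−1)^100 = +1.
(26|115)_J = +1 (Zolotarev's lemma cross-check).

+1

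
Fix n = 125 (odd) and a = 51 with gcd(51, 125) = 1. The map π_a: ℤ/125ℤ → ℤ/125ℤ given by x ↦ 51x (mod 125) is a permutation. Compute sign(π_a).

Orbit of 76 under x↦51x: [76, 1, 51, 101, 26]… (length divides ord_125(51)).
π_51 has 45 disjoint cycles with lengths [5, 5, 5, 5, 5, 5, 5, 5, 5, 5, 5, 5, 5, 5, 5, 5, 5, 5, 5, 5, 1, 1, 1, 1, 1, 1, 1, 1, 1, 1, 1, 1, 1, 1, 1, 1, 1, 1, 1, 1, 1, 1, 1, 1, 1] on {0,…,124}.
Σ(ℓ_i−1) = 125−45 = 80; sign = (−1)^80 = +1.

+1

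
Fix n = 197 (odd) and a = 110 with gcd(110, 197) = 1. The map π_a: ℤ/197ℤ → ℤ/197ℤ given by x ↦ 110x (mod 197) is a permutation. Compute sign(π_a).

Orbit of 19 under x↦110x: [19, 120, 1, 110, 83, 68, 191]… (length divides ord_197(110)).
Cycle lengths of π_110 on ℤ/197ℤ: [28, 28, 28, 28, 28, 28, 28, 1]; 8 cycles in total.
n − c = 197 − 8 = 189; sign = (−1)^189 = -1.
Zolotarev: (110|197) = -1, matching the cycle-count sign.

-1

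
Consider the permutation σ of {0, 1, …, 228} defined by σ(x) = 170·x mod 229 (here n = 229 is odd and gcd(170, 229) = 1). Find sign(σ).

Orbit of 191 under x↦170x: [191, 181, 84, 82, 200, 108, 40]… (length divides ord_229(170)).
Decompose π into cycles: lengths [228, 1] (2 cycles, including the fixed point 0).
2 cycles on 229: each ℓ→(−1)^(ℓ−1), product (−1)^227 = -1.

-1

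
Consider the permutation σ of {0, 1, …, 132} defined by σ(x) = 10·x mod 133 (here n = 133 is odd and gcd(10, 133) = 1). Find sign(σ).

Trace 106: π^k(106) = [106, 129, 93, 132, 123, 33, 64] for k=0..6.
π_10 has 9 disjoint cycles with lengths [18, 18, 18, 18, 18, 18, 18, 6, 1] on {0,…,132}.
9 cycles on 133: each ℓ→(−1)^(ℓ−1), product (−1)^124 = +1.
The Jacobi symbol (10|133) = +1 (Zolotarev) agrees.

+1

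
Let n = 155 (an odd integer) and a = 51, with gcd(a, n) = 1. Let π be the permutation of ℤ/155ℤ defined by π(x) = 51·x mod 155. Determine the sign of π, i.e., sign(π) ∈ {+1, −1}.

Orbit of 126 under x↦51x: [126, 71, 56, 66, 111, 81, 101]… (length divides ord_155(51)).
15 cycles of lengths [15, 15, 15, 15, 15, 15, 15, 15, 15, 15, 1, 1, 1, 1, 1].
Σ(ℓ_i−1) = 155−15 = 140; sign = (−1)^140 = +1.

+1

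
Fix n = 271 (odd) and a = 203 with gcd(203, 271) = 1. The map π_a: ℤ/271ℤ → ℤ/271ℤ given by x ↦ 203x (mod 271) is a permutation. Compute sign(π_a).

Orbit of 192 under x↦203x: [192, 223, 12, 268, 204, 220, 216]… (length divides ord_271(203)).
Cycle type of π: 270 + 1; total 2 cycles.
sign(π) = (−1)^{n − #cycles} = (−1)^{271−2} = (−1)^269 = -1.
(203|271)_J = -1 (Zolotarev's lemma cross-check).

-1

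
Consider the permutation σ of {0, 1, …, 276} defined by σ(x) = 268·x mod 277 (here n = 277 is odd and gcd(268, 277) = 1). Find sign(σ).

Trace 157: π^k(157) = [157, 249, 252, 225, 191, 220, 236] for k=0..6.
Cycle lengths of π_268 on ℤ/277ℤ: [138, 138, 1]; 3 cycles in total.
Σ(ℓ_i−1) = 277−3 = 274; sign = (−1)^274 = +1.

+1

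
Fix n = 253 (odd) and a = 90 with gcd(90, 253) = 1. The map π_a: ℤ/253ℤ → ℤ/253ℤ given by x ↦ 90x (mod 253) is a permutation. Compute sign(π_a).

+1

Orbit of 120 under x↦90x: [120, 174, 227, 190, 149, 1, 90]… (length divides ord_253(90)).
Decompose π into cycles: lengths [110, 110, 22, 10, 1] (5 cycles, including the fixed point 0).
5 cycles on 253: each ℓ→(−1)^(ℓ−1), product (−1)^248 = +1.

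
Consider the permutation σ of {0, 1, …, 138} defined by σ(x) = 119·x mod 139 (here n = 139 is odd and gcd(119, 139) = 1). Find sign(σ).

Trace 102: π^k(102) = [102, 45, 73, 69, 10, 78, 108] for k=0..6.
The orbit structure of x ↦ 119x mod 139: 2 orbits of sizes [138, 1].
sign(π) = (−1)^{n − #cycles} = (−1)^{139−2} = (−1)^137 = -1.
Check: (119/139) = -1 by Zolotarev.

-1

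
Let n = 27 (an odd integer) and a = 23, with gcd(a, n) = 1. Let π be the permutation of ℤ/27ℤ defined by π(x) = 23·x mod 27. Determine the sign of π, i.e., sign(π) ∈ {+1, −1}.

-1

Start at x=25: 25 → 8 → 22 → 20 → 1 → 23 → 16 → … (one orbit).
Decompose π into cycles: lengths [18, 6, 2, 1] (4 cycles, including the fixed point 0).
Σ(ℓ_i−1) = 27−4 = 23; sign = (−1)^23 = -1.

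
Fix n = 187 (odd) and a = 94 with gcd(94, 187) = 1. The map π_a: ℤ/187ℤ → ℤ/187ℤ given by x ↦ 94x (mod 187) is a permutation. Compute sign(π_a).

-1

Trace 76: π^k(76) = [76, 38, 19, 103, 145, 166, 83] for k=0..6.
The orbit structure of x ↦ 94x mod 187: 8 orbits of sizes [40, 40, 40, 40, 10, 8, 8, 1].
Σ(ℓ_i−1) = 187−8 = 179; sign = (−1)^179 = -1.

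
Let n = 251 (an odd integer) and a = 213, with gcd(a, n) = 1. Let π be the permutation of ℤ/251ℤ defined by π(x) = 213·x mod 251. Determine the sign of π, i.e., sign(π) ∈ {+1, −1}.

-1

Orbit of 19 under x↦213x: [19, 31, 77, 86, 246, 190, 59]… (length divides ord_251(213)).
Decompose π into cycles: lengths [250, 1] (2 cycles, including the fixed point 0).
251 − 2 = 249 transpositions; sign(π) = (−1)^249 = -1.
Via Zolotarev, sign(π_{213}) = (213|251) = -1.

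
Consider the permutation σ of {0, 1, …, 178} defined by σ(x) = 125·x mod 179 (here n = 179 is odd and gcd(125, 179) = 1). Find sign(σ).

Start at x=161: 161 → 77 → 138 → 66 → 16 → 31 → 116 → … (one orbit).
Cycle lengths of π_125 on ℤ/179ℤ: [89, 89, 1]; 3 cycles in total.
n − c = 179 − 3 = 176; sign = (−1)^176 = +1.
(125|179)_J = +1 (Zolotarev's lemma cross-check).

+1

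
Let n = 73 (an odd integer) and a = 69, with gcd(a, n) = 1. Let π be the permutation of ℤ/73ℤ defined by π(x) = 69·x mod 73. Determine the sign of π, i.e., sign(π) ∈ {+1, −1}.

Orbit of 69 under x↦69x: [69, 16, 9, 37, 71, 8, 41]… (length divides ord_73(69)).
5 cycles of lengths [18, 18, 18, 18, 1].
Σ(ℓ_i−1) = 73−5 = 68; sign = (−1)^68 = +1.
(69|73)_J = +1 (Zolotarev's lemma cross-check).

+1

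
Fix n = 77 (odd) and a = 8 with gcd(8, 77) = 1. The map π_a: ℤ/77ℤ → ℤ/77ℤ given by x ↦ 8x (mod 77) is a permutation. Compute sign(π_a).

Orbit of 8 under x↦8x: [8, 64, 50, 15, 43, 36, 57]… (length divides ord_77(8)).
The orbit structure of x ↦ 8x mod 77: 14 orbits of sizes [10, 10, 10, 10, 10, 10, 10, 1, 1, 1, 1, 1, 1, 1].
sign(π) = (−1)^{n − #cycles} = (−1)^{77−14} = (−1)^63 = -1.
Check: (8/77) = -1 by Zolotarev.

-1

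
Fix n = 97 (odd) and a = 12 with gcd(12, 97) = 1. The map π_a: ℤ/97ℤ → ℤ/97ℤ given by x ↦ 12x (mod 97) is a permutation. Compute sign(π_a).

+1

Start at x=75: 75 → 27 → 33 → 8 → 96 → 85 → 50 → … (one orbit).
Cycle type of π: 16×6 + 1; total 7 cycles.
n − c = 97 − 7 = 90; sign = (−1)^90 = +1.
Zolotarev: (12|97) = +1, matching the cycle-count sign.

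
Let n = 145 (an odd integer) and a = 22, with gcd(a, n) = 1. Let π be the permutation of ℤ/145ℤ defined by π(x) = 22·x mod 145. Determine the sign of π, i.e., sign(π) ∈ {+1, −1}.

-1

Trace 33: π^k(33) = [33, 1, 22, 49, 63, 81, 42] for k=0..6.
The orbit structure of x ↦ 22x mod 145: 8 orbits of sizes [28, 28, 28, 28, 14, 14, 4, 1].
n − c = 145 − 8 = 137; sign = (−1)^137 = -1.
Zolotarev: (22|145) = -1, matching the cycle-count sign.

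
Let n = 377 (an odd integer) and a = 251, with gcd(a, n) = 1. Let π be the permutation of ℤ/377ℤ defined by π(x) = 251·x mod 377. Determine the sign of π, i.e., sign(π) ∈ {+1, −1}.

Trace 92: π^k(92) = [92, 95, 94, 220, 178, 192, 313] for k=0..6.
Cycle lengths of π_251 on ℤ/377ℤ: [84, 84, 84, 84, 28, 6, 6, 1]; 8 cycles in total.
sign(π) = (−1)^{n − #cycles} = (−1)^{377−8} = (−1)^369 = -1.

-1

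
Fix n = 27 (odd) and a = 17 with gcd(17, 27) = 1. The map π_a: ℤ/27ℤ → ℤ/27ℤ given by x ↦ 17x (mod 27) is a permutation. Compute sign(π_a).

-1

Start at x=8: 8 → 1 → 17 → 19 → 26 → 10 → 8 (one orbit).
The orbit structure of x ↦ 17x mod 27: 8 orbits of sizes [6, 6, 6, 2, 2, 2, 2, 1].
n − c = 27 − 8 = 19; sign = (−1)^19 = -1.
(17|27)_J = -1 (Zolotarev's lemma cross-check).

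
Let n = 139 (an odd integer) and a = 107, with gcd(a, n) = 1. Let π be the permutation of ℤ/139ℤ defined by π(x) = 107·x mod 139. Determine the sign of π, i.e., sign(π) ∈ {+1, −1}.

+1

Orbit of 24 under x↦107x: [24, 66, 112, 30, 13, 1, 107]… (length divides ord_139(107)).
Decompose π into cycles: lengths [69, 69, 1] (3 cycles, including the fixed point 0).
139 − 3 = 136 transpositions; sign(π) = (−1)^136 = +1.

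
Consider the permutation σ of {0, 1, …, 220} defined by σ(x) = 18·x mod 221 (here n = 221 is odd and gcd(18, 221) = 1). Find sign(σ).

Orbit of 86 under x↦18x: [86, 1, 18, 103]… (length divides ord_221(18)).
Decompose π into cycles: lengths [4, 4, 4, 4, 4, 4, 4, 4, 4, 4, 4, 4, 4, 4, 4, 4, 4, 4, 4, 4, 4, 4, 4, 4, 4, 4, 4, 4, 4, 4, 4, 4, 4, 4, 4, 4, 4, 4, 4, 4, 4, 4, 4, 4, 4, 4, 4, 4, 4, 4, 4, 1, 1, 1, 1, 1, 1, 1, 1, 1, 1, 1, 1, 1, 1, 1, 1, 1] (68 cycles, including the fixed point 0).
221 − 68 = 153 transpositions; sign(π) = (−1)^153 = -1.

-1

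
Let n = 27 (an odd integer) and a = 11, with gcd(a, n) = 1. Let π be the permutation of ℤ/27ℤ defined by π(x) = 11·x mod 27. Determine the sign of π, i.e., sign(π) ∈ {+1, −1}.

Start at x=23: 23 → 10 → 2 → 22 → 26 → 16 → 14 → … (one orbit).
Cycle type of π: 18 + 6 + 2 + 1; total 4 cycles.
n − c = 27 − 4 = 23; sign = (−1)^23 = -1.

-1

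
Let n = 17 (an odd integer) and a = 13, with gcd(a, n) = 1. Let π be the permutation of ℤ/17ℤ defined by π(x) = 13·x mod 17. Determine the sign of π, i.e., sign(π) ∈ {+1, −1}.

+1

Start at x=1: 1 → 13 → 16 → 4 → 1 (one orbit).
π_13 has 5 disjoint cycles with lengths [4, 4, 4, 4, 1] on {0,…,16}.
n − c = 17 − 5 = 12; sign = (−1)^12 = +1.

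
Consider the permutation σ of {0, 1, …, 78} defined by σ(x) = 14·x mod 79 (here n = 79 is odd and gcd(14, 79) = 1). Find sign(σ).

-1

Orbit of 17 under x↦14x: [17, 1, 14, 38, 58, 22, 71]… (length divides ord_79(14)).
4 cycles of lengths [26, 26, 26, 1].
n − c = 79 − 4 = 75; sign = (−1)^75 = -1.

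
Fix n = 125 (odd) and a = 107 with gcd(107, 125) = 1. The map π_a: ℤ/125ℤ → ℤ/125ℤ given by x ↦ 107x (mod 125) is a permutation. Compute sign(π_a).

Trace 93: π^k(93) = [93, 76, 7, 124, 18, 51, 82] for k=0..6.
Decompose π into cycles: lengths [20, 20, 20, 20, 20, 4, 4, 4, 4, 4, 4, 1] (12 cycles, including the fixed point 0).
12 cycles on 125: each ℓ→(−1)^(ℓ−1), product (−1)^113 = -1.

-1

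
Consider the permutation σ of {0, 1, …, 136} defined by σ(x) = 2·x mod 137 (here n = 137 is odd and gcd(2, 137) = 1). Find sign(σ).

+1

Start at x=103: 103 → 69 → 1 → 2 → 4 → 8 → 16 → … (one orbit).
The orbit structure of x ↦ 2x mod 137: 3 orbits of sizes [68, 68, 1].
3 cycles on 137: each ℓ→(−1)^(ℓ−1), product (−1)^134 = +1.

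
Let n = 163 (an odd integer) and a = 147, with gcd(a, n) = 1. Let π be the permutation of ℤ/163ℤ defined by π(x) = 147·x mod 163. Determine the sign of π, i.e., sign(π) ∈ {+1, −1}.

-1

Orbit of 37 under x↦147x: [37, 60, 18, 38, 44, 111, 17]… (length divides ord_163(147)).
2 cycles of lengths [162, 1].
163 − 2 = 161 transpositions; sign(π) = (−1)^161 = -1.
Zolotarev: (147|163) = -1, matching the cycle-count sign.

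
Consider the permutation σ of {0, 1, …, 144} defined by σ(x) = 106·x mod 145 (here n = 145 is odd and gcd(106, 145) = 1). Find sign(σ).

-1

Start at x=86: 86 → 126 → 16 → 101 → 121 → 66 → 36 → … (one orbit).
Decompose π into cycles: lengths [28, 28, 28, 28, 28, 1, 1, 1, 1, 1] (10 cycles, including the fixed point 0).
n − c = 145 − 10 = 135; sign = (−1)^135 = -1.
Check: (106/145) = -1 by Zolotarev.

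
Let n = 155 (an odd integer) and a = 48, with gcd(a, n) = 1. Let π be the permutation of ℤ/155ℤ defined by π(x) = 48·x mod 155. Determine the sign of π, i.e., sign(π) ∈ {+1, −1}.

+1

Orbit of 64 under x↦48x: [64, 127, 51, 123, 14, 52, 16]… (length divides ord_155(48)).
5 cycles of lengths [60, 60, 30, 4, 1].
With 5 cycles on 155 points, sign = (−1)^{155−5} = +1.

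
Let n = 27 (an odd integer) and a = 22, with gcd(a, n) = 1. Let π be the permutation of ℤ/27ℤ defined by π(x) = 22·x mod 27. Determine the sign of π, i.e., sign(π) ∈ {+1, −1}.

+1

Trace 25: π^k(25) = [25, 10, 4, 7, 19, 13, 16] for k=0..6.
Decompose π into cycles: lengths [9, 9, 3, 3, 1, 1, 1] (7 cycles, including the fixed point 0).
Σ(ℓ_i−1) = 27−7 = 20; sign = (−1)^20 = +1.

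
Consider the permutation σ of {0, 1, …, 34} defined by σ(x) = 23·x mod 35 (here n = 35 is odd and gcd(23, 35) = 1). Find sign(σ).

Trace 8: π^k(8) = [8, 9, 32, 1, 23, 4, 22] for k=0..6.
Cycle lengths of π_23 on ℤ/35ℤ: [12, 12, 4, 3, 3, 1]; 6 cycles in total.
sign(π) = (−1)^{n − #cycles} = (−1)^{35−6} = (−1)^29 = -1.

-1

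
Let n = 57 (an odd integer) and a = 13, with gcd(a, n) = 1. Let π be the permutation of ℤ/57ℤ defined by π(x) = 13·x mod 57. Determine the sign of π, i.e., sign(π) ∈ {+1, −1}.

-1

Start at x=34: 34 → 43 → 46 → 28 → 22 → 1 → 13 → … (one orbit).
6 cycles of lengths [18, 18, 18, 1, 1, 1].
With 6 cycles on 57 points, sign = (−1)^{57−6} = -1.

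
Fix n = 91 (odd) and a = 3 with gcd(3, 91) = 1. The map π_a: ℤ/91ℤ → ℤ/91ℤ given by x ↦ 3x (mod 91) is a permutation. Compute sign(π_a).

-1

Trace 27: π^k(27) = [27, 81, 61, 1, 3, 9] for k=0..5.
The orbit structure of x ↦ 3x mod 91: 18 orbits of sizes [6, 6, 6, 6, 6, 6, 6, 6, 6, 6, 6, 6, 6, 3, 3, 3, 3, 1].
sign(π) = (−1)^{n − #cycles} = (−1)^{91−18} = (−1)^73 = -1.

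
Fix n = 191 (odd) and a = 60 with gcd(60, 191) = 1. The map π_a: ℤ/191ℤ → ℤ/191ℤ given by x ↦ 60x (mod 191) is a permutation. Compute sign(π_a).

+1

Start at x=23: 23 → 43 → 97 → 90 → 52 → 64 → 20 → … (one orbit).
The orbit structure of x ↦ 60x mod 191: 3 orbits of sizes [95, 95, 1].
3 cycles on 191: each ℓ→(−1)^(ℓ−1), product (−1)^188 = +1.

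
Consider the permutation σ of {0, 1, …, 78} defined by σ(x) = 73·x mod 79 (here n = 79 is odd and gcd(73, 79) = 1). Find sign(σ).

+1

Orbit of 32 under x↦73x: [32, 45, 46, 40, 76, 18, 50]… (length divides ord_79(73)).
Decompose π into cycles: lengths [39, 39, 1] (3 cycles, including the fixed point 0).
79 − 3 = 76 transpositions; sign(π) = (−1)^76 = +1.
Check: (73/79) = +1 by Zolotarev.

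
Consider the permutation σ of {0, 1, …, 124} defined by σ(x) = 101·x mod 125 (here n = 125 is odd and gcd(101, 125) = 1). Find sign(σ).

+1

Trace 26: π^k(26) = [26, 1, 101, 76, 51] for k=0..4.
Cycle lengths of π_101 on ℤ/125ℤ: [5, 5, 5, 5, 5, 5, 5, 5, 5, 5, 5, 5, 5, 5, 5, 5, 5, 5, 5, 5, 1, 1, 1, 1, 1, 1, 1, 1, 1, 1, 1, 1, 1, 1, 1, 1, 1, 1, 1, 1, 1, 1, 1, 1, 1]; 45 cycles in total.
With 45 cycles on 125 points, sign = (−1)^{125−45} = +1.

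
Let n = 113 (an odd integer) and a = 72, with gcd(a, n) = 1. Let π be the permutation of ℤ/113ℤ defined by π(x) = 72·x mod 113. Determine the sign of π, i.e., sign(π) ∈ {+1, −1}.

+1

Trace 53: π^k(53) = [53, 87, 49, 25, 105, 102, 112] for k=0..6.
Cycle type of π: 56×2 + 1; total 3 cycles.
113 − 3 = 110 transpositions; sign(π) = (−1)^110 = +1.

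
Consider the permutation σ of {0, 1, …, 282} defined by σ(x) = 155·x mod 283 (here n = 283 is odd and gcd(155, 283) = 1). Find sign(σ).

Trace 38: π^k(38) = [38, 230, 275, 175, 240, 127, 158] for k=0..6.
The orbit structure of x ↦ 155x mod 283: 7 orbits of sizes [47, 47, 47, 47, 47, 47, 1].
283 − 7 = 276 transpositions; sign(π) = (−1)^276 = +1.
Zolotarev: (155|283) = +1, matching the cycle-count sign.

+1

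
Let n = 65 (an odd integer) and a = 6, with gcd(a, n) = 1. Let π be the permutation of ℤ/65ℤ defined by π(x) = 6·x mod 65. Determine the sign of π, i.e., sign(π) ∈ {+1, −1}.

Trace 21: π^k(21) = [21, 61, 41, 51, 46, 16, 31] for k=0..6.
The orbit structure of x ↦ 6x mod 65: 10 orbits of sizes [12, 12, 12, 12, 12, 1, 1, 1, 1, 1].
10 cycles on 65: each ℓ→(−1)^(ℓ−1), product (−1)^55 = -1.
Check: (6/65) = -1 by Zolotarev.

-1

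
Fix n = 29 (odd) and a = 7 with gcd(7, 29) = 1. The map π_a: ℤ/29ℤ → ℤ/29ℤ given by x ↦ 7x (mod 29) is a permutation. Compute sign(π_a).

Orbit of 1 under x↦7x: [1, 7, 20, 24, 23, 16, 25]… (length divides ord_29(7)).
π_7 has 5 disjoint cycles with lengths [7, 7, 7, 7, 1] on {0,…,28}.
sign(π) = (−1)^{n − #cycles} = (−1)^{29−5} = (−1)^24 = +1.
Check: (7/29) = +1 by Zolotarev.

+1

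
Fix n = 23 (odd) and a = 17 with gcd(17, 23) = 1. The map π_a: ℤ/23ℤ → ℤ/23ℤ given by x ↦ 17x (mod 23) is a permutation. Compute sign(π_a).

-1

Trace 1: π^k(1) = [1, 17, 13, 14, 8, 21, 12] for k=0..6.
π_17 has 2 disjoint cycles with lengths [22, 1] on {0,…,22}.
23 − 2 = 21 transpositions; sign(π) = (−1)^21 = -1.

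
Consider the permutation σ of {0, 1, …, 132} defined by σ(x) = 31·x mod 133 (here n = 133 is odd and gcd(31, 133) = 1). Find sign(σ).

+1

Trace 103: π^k(103) = [103, 1, 31, 30, 132, 102] for k=0..5.
Decompose π into cycles: lengths [6, 6, 6, 6, 6, 6, 6, 6, 6, 6, 6, 6, 6, 6, 6, 6, 6, 6, 6, 6, 6, 6, 1] (23 cycles, including the fixed point 0).
With 23 cycles on 133 points, sign = (−1)^{133−23} = +1.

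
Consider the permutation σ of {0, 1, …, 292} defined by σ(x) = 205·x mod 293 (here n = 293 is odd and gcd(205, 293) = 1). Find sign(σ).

Orbit of 289 under x↦205x: [289, 59, 82, 109, 77, 256, 33]… (length divides ord_293(205)).
Cycle type of π: 73×4 + 1; total 5 cycles.
Σ(ℓ_i−1) = 293−5 = 288; sign = (−1)^288 = +1.

+1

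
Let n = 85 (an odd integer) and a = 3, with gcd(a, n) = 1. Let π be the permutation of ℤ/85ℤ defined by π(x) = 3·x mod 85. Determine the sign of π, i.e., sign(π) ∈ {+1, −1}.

+1

Orbit of 63 under x↦3x: [63, 19, 57, 1, 3, 9, 27]… (length divides ord_85(3)).
Cycle lengths of π_3 on ℤ/85ℤ: [16, 16, 16, 16, 16, 4, 1]; 7 cycles in total.
7 cycles on 85: each ℓ→(−1)^(ℓ−1), product (−1)^78 = +1.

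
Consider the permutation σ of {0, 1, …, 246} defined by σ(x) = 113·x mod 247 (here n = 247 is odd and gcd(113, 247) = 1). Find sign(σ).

-1

Orbit of 191 under x↦113x: [191, 94, 1, 113, 172, 170]… (length divides ord_247(113)).
Decompose π into cycles: lengths [6, 6, 6, 6, 6, 6, 6, 6, 6, 6, 6, 6, 6, 6, 6, 6, 6, 6, 6, 6, 6, 6, 6, 6, 6, 6, 6, 6, 6, 6, 6, 6, 6, 6, 6, 6, 3, 3, 3, 3, 2, 2, 2, 2, 2, 2, 2, 2, 2, 1] (50 cycles, including the fixed point 0).
n − c = 247 − 50 = 197; sign = (−1)^197 = -1.
Via Zolotarev, sign(π_{113}) = (113|247) = -1.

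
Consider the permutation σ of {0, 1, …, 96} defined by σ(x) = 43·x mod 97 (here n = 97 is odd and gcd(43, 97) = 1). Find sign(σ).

Orbit of 61 under x↦43x: [61, 4, 75, 24, 62, 47, 81]… (length divides ord_97(43)).
Decompose π into cycles: lengths [24, 24, 24, 24, 1] (5 cycles, including the fixed point 0).
sign(π) = (−1)^{n − #cycles} = (−1)^{97−5} = (−1)^92 = +1.

+1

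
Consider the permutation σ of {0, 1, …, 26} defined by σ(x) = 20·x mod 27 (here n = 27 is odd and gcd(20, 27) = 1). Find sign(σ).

Start at x=22: 22 → 8 → 25 → 14 → 10 → 11 → 4 → … (one orbit).
π_20 has 4 disjoint cycles with lengths [18, 6, 2, 1] on {0,…,26}.
4 cycles on 27: each ℓ→(−1)^(ℓ−1), product (−1)^23 = -1.
Zolotarev: (20|27) = -1, matching the cycle-count sign.

-1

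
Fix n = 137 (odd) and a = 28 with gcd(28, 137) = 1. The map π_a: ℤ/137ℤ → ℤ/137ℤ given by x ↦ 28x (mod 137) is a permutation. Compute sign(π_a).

+1

Start at x=87: 87 → 107 → 119 → 44 → 136 → 109 → 38 → … (one orbit).
The orbit structure of x ↦ 28x mod 137: 3 orbits of sizes [68, 68, 1].
sign(π) = (−1)^{n − #cycles} = (−1)^{137−3} = (−1)^134 = +1.
Zolotarev: (28|137) = +1, matching the cycle-count sign.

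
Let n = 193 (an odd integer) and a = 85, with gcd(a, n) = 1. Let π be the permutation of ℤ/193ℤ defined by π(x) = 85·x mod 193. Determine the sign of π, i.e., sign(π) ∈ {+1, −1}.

Trace 85: π^k(85) = [85, 84, 192, 108, 109, 1] for k=0..5.
The orbit structure of x ↦ 85x mod 193: 33 orbits of sizes [6, 6, 6, 6, 6, 6, 6, 6, 6, 6, 6, 6, 6, 6, 6, 6, 6, 6, 6, 6, 6, 6, 6, 6, 6, 6, 6, 6, 6, 6, 6, 6, 1].
193 − 33 = 160 transpositions; sign(π) = (−1)^160 = +1.

+1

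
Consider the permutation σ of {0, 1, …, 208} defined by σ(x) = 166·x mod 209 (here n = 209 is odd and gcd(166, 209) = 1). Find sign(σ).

Trace 1: π^k(1) = [1, 166, 177, 122, 188, 67, 45] for k=0..6.
The orbit structure of x ↦ 166x mod 209: 22 orbits of sizes [18, 18, 18, 18, 18, 18, 18, 18, 18, 18, 18, 1, 1, 1, 1, 1, 1, 1, 1, 1, 1, 1].
22 cycles on 209: each ℓ→(−1)^(ℓ−1), product (−1)^187 = -1.
Check: (166/209) = -1 by Zolotarev.

-1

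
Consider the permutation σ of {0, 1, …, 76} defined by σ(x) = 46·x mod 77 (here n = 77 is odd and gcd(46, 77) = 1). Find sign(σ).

Orbit of 64 under x↦46x: [64, 18, 58, 50, 67, 2, 15]… (length divides ord_77(46)).
Cycle lengths of π_46 on ℤ/77ℤ: [30, 30, 10, 3, 3, 1]; 6 cycles in total.
n − c = 77 − 6 = 71; sign = (−1)^71 = -1.

-1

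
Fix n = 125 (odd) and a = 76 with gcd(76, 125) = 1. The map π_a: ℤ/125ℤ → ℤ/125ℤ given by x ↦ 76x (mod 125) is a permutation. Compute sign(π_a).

+1

Start at x=26: 26 → 101 → 51 → 1 → 76 → 26 (one orbit).
Decompose π into cycles: lengths [5, 5, 5, 5, 5, 5, 5, 5, 5, 5, 5, 5, 5, 5, 5, 5, 5, 5, 5, 5, 1, 1, 1, 1, 1, 1, 1, 1, 1, 1, 1, 1, 1, 1, 1, 1, 1, 1, 1, 1, 1, 1, 1, 1, 1] (45 cycles, including the fixed point 0).
With 45 cycles on 125 points, sign = (−1)^{125−45} = +1.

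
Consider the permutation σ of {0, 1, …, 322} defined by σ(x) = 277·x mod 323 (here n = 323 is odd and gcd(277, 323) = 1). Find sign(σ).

-1

Orbit of 248 under x↦277x: [248, 220, 216, 77, 11, 140, 20]… (length divides ord_323(277)).
Cycle type of π: 48×6 + 16 + 3×6 + 1; total 14 cycles.
14 cycles on 323: each ℓ→(−1)^(ℓ−1), product (−1)^309 = -1.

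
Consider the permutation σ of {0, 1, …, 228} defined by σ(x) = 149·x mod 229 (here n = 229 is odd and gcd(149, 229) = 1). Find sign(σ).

Trace 3: π^k(3) = [3, 218, 193, 132, 203, 19, 83] for k=0..6.
Cycle type of π: 57×4 + 1; total 5 cycles.
n − c = 229 − 5 = 224; sign = (−1)^224 = +1.

+1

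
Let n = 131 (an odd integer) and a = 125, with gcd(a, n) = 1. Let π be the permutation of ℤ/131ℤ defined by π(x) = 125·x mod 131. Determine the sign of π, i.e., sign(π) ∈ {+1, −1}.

Trace 20: π^k(20) = [20, 11, 65, 3, 113, 108, 7] for k=0..6.
The orbit structure of x ↦ 125x mod 131: 3 orbits of sizes [65, 65, 1].
n − c = 131 − 3 = 128; sign = (−1)^128 = +1.
The Jacobi symbol (125|131) = +1 (Zolotarev) agrees.

+1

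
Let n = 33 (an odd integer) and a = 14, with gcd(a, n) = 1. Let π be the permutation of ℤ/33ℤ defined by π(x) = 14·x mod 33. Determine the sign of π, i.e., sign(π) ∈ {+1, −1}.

-1

Start at x=26: 26 → 1 → 14 → 31 → 5 → 4 → 23 → … (one orbit).
Cycle lengths of π_14 on ℤ/33ℤ: [10, 10, 5, 5, 2, 1]; 6 cycles in total.
Σ(ℓ_i−1) = 33−6 = 27; sign = (−1)^27 = -1.
The Jacobi symbol (14|33) = -1 (Zolotarev) agrees.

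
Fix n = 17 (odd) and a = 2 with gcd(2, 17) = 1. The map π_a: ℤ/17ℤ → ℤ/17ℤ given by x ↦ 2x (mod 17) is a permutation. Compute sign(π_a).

Orbit of 4 under x↦2x: [4, 8, 16, 15, 13, 9, 1]… (length divides ord_17(2)).
π_2 has 3 disjoint cycles with lengths [8, 8, 1] on {0,…,16}.
17 − 3 = 14 transpositions; sign(π) = (−1)^14 = +1.

+1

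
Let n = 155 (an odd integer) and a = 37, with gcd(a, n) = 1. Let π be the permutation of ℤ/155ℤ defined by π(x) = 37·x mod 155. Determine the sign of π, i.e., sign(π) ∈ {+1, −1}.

Orbit of 37 under x↦37x: [37, 129, 123, 56, 57, 94, 68]… (length divides ord_155(37)).
Decompose π into cycles: lengths [12, 12, 12, 12, 12, 12, 12, 12, 12, 12, 6, 6, 6, 6, 6, 4, 1] (17 cycles, including the fixed point 0).
17 cycles on 155: each ℓ→(−1)^(ℓ−1), product (−1)^138 = +1.
Via Zolotarev, sign(π_{37}) = (37|155) = +1.

+1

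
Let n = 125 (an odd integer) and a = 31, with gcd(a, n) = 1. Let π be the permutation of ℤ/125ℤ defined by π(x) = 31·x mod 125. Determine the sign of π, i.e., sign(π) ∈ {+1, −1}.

+1

Trace 76: π^k(76) = [76, 106, 36, 116, 96, 101, 6] for k=0..6.
π_31 has 13 disjoint cycles with lengths [25, 25, 25, 25, 5, 5, 5, 5, 1, 1, 1, 1, 1] on {0,…,124}.
Σ(ℓ_i−1) = 125−13 = 112; sign = (−1)^112 = +1.
(31|125)_J = +1 (Zolotarev's lemma cross-check).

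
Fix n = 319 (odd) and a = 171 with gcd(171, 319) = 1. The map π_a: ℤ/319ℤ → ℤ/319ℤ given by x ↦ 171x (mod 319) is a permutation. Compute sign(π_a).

+1

Orbit of 169 under x↦171x: [169, 189, 100, 193, 146, 84, 9]… (length divides ord_319(171)).
Cycle type of π: 140×2 + 28 + 10 + 1; total 5 cycles.
5 cycles on 319: each ℓ→(−1)^(ℓ−1), product (−1)^314 = +1.
(171|319)_J = +1 (Zolotarev's lemma cross-check).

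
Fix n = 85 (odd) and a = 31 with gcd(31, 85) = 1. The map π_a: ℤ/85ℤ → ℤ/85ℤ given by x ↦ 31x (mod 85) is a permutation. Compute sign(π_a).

Start at x=46: 46 → 66 → 6 → 16 → 71 → 76 → 61 → … (one orbit).
The orbit structure of x ↦ 31x mod 85: 10 orbits of sizes [16, 16, 16, 16, 16, 1, 1, 1, 1, 1].
85 − 10 = 75 transpositions; sign(π) = (−1)^75 = -1.
Zolotarev: (31|85) = -1, matching the cycle-count sign.

-1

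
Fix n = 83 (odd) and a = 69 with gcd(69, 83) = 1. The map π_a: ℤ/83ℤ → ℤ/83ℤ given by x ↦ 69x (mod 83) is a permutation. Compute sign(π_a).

Orbit of 21 under x↦69x: [21, 38, 49, 61, 59, 4, 27]… (length divides ord_83(69)).
Cycle lengths of π_69 on ℤ/83ℤ: [41, 41, 1]; 3 cycles in total.
n − c = 83 − 3 = 80; sign = (−1)^80 = +1.

+1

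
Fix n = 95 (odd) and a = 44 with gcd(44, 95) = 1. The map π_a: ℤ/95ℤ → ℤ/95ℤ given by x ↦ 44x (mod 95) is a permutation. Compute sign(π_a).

+1

Start at x=49: 49 → 66 → 54 → 1 → 44 → 36 → 64 → … (one orbit).
The orbit structure of x ↦ 44x mod 95: 9 orbits of sizes [18, 18, 18, 18, 9, 9, 2, 2, 1].
n − c = 95 − 9 = 86; sign = (−1)^86 = +1.
The Jacobi symbol (44|95) = +1 (Zolotarev) agrees.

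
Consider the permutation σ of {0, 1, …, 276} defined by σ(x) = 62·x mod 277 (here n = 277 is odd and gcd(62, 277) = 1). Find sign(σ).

+1

Orbit of 106 under x↦62x: [106, 201, 274, 91, 102, 230, 133]… (length divides ord_277(62)).
3 cycles of lengths [138, 138, 1].
277 − 3 = 274 transpositions; sign(π) = (−1)^274 = +1.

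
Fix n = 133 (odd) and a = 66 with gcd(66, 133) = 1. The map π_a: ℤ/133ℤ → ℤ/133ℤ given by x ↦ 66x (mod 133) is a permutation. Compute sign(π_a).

-1

Start at x=125: 125 → 4 → 131 → 1 → 66 → 100 → 83 → … (one orbit).
Cycle lengths of π_66 on ℤ/133ℤ: [18, 18, 18, 18, 18, 18, 9, 9, 6, 1]; 10 cycles in total.
With 10 cycles on 133 points, sign = (−1)^{133−10} = -1.
Check: (66/133) = -1 by Zolotarev.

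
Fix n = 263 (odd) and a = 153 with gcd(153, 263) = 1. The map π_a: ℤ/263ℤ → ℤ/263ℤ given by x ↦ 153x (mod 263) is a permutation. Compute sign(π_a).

Start at x=86: 86 → 8 → 172 → 16 → 81 → 32 → 162 → … (one orbit).
Cycle lengths of π_153 on ℤ/263ℤ: [131, 131, 1]; 3 cycles in total.
Σ(ℓ_i−1) = 263−3 = 260; sign = (−1)^260 = +1.

+1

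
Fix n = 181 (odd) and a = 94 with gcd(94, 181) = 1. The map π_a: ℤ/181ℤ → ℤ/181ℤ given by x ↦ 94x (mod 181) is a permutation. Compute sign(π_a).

Start at x=14: 14 → 49 → 81 → 12 → 42 → 147 → 62 → … (one orbit).
3 cycles of lengths [90, 90, 1].
sign(π) = (−1)^{n − #cycles} = (−1)^{181−3} = (−1)^178 = +1.

+1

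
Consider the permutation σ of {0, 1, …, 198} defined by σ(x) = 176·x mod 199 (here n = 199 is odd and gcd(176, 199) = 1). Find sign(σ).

Start at x=131: 131 → 171 → 47 → 113 → 187 → 77 → 20 → … (one orbit).
2 cycles of lengths [198, 1].
sign(π) = (−1)^{n − #cycles} = (−1)^{199−2} = (−1)^197 = -1.

-1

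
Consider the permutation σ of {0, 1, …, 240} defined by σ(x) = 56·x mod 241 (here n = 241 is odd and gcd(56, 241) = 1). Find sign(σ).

Orbit of 87 under x↦56x: [87, 52, 20, 156, 60, 227, 180]… (length divides ord_241(56)).
2 cycles of lengths [240, 1].
Σ(ℓ_i−1) = 241−2 = 239; sign = (−1)^239 = -1.
Check: (56/241) = -1 by Zolotarev.

-1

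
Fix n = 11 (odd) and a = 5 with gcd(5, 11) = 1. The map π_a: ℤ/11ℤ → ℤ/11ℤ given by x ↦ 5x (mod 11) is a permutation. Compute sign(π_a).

Start at x=1: 1 → 5 → 3 → 4 → 9 → 1 (one orbit).
3 cycles of lengths [5, 5, 1].
3 cycles on 11: each ℓ→(−1)^(ℓ−1), product (−1)^8 = +1.
Zolotarev: (5|11) = +1, matching the cycle-count sign.

+1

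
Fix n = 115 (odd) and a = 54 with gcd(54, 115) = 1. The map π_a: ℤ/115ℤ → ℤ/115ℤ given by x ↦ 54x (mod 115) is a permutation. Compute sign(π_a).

Orbit of 29 under x↦54x: [29, 71, 39, 36, 104, 96, 9]… (length divides ord_115(54)).
Cycle lengths of π_54 on ℤ/115ℤ: [22, 22, 22, 22, 11, 11, 2, 2, 1]; 9 cycles in total.
n − c = 115 − 9 = 106; sign = (−1)^106 = +1.
The Jacobi symbol (54|115) = +1 (Zolotarev) agrees.

+1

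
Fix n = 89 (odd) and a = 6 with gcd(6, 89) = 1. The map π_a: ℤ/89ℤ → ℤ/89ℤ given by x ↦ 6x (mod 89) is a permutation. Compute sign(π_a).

Orbit of 23 under x↦6x: [23, 49, 27, 73, 82, 47, 15]… (length divides ord_89(6)).
Decompose π into cycles: lengths [88, 1] (2 cycles, including the fixed point 0).
sign(π) = (−1)^{n − #cycles} = (−1)^{89−2} = (−1)^87 = -1.
Via Zolotarev, sign(π_{6}) = (6|89) = -1.

-1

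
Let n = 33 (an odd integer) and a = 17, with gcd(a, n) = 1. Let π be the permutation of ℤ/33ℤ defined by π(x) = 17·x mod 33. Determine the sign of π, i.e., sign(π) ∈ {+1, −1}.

+1

Start at x=32: 32 → 16 → 8 → 4 → 2 → 1 → 17 → … (one orbit).
5 cycles of lengths [10, 10, 10, 2, 1].
33 − 5 = 28 transpositions; sign(π) = (−1)^28 = +1.
Zolotarev: (17|33) = +1, matching the cycle-count sign.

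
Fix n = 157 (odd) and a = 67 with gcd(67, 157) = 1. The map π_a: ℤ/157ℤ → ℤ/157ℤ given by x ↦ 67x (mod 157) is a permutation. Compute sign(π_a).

+1

Start at x=67: 67 → 93 → 108 → 14 → 153 → 46 → 99 → … (one orbit).
π_67 has 13 disjoint cycles with lengths [13, 13, 13, 13, 13, 13, 13, 13, 13, 13, 13, 13, 1] on {0,…,156}.
Σ(ℓ_i−1) = 157−13 = 144; sign = (−1)^144 = +1.
Zolotarev: (67|157) = +1, matching the cycle-count sign.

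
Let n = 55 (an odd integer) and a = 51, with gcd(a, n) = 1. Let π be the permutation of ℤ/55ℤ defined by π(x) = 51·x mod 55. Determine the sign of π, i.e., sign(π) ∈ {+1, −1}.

-1

Trace 1: π^k(1) = [1, 51, 16, 46, 36, 21, 26] for k=0..6.
Decompose π into cycles: lengths [10, 10, 10, 10, 10, 1, 1, 1, 1, 1] (10 cycles, including the fixed point 0).
sign(π) = (−1)^{n − #cycles} = (−1)^{55−10} = (−1)^45 = -1.
Via Zolotarev, sign(π_{51}) = (51|55) = -1.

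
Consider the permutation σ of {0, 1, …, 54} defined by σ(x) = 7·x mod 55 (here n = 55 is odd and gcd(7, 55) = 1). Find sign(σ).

+1

Start at x=49: 49 → 13 → 36 → 32 → 4 → 28 → 31 → … (one orbit).
The orbit structure of x ↦ 7x mod 55: 5 orbits of sizes [20, 20, 10, 4, 1].
55 − 5 = 50 transpositions; sign(π) = (−1)^50 = +1.
Via Zolotarev, sign(π_{7}) = (7|55) = +1.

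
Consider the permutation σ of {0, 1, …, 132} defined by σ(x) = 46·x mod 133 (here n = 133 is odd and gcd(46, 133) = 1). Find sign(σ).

Orbit of 113 under x↦46x: [113, 11, 107, 1, 46, 121]… (length divides ord_133(46)).
Cycle lengths of π_46 on ℤ/133ℤ: [6, 6, 6, 6, 6, 6, 6, 6, 6, 6, 6, 6, 6, 6, 6, 6, 6, 6, 6, 6, 6, 3, 3, 1]; 24 cycles in total.
133 − 24 = 109 transpositions; sign(π) = (−1)^109 = -1.
Check: (46/133) = -1 by Zolotarev.

-1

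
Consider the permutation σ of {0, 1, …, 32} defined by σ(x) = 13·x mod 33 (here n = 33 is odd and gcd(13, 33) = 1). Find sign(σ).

Trace 7: π^k(7) = [7, 25, 28, 1, 13, 4, 19] for k=0..6.
6 cycles of lengths [10, 10, 10, 1, 1, 1].
6 cycles on 33: each ℓ→(−1)^(ℓ−1), product (−1)^27 = -1.

-1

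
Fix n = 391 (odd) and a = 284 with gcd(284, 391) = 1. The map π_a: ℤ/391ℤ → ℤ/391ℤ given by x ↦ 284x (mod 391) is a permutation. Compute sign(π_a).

-1

Orbit of 104 under x↦284x: [104, 211, 101, 141, 162, 261, 225]… (length divides ord_391(284)).
The orbit structure of x ↦ 284x mod 391: 6 orbits of sizes [176, 176, 16, 11, 11, 1].
6 cycles on 391: each ℓ→(−1)^(ℓ−1), product (−1)^385 = -1.
The Jacobi symbol (284|391) = -1 (Zolotarev) agrees.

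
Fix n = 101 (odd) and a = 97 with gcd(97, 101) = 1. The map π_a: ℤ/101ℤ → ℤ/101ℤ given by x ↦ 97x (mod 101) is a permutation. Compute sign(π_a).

Start at x=16: 16 → 37 → 54 → 87 → 56 → 79 → 88 → … (one orbit).
Cycle lengths of π_97 on ℤ/101ℤ: [25, 25, 25, 25, 1]; 5 cycles in total.
101 − 5 = 96 transpositions; sign(π) = (−1)^96 = +1.
Zolotarev: (97|101) = +1, matching the cycle-count sign.

+1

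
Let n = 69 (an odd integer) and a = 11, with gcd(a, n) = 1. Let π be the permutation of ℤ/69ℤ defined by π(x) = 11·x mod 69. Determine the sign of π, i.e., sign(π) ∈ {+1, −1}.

+1

Trace 56: π^k(56) = [56, 64, 14, 16, 38, 4, 44] for k=0..6.
Cycle lengths of π_11 on ℤ/69ℤ: [22, 22, 22, 2, 1]; 5 cycles in total.
5 cycles on 69: each ℓ→(−1)^(ℓ−1), product (−1)^64 = +1.
Check: (11/69) = +1 by Zolotarev.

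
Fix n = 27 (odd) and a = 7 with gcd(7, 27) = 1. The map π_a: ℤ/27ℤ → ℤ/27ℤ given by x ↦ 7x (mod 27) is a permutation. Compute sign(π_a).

+1

Orbit of 19 under x↦7x: [19, 25, 13, 10, 16, 4, 1]… (length divides ord_27(7)).
Cycle lengths of π_7 on ℤ/27ℤ: [9, 9, 3, 3, 1, 1, 1]; 7 cycles in total.
Σ(ℓ_i−1) = 27−7 = 20; sign = (−1)^20 = +1.
Via Zolotarev, sign(π_{7}) = (7|27) = +1.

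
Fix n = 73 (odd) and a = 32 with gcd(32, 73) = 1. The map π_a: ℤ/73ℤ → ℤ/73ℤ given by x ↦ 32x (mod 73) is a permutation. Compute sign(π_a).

+1

Start at x=55: 55 → 8 → 37 → 16 → 1 → 32 → 2 → … (one orbit).
Decompose π into cycles: lengths [9, 9, 9, 9, 9, 9, 9, 9, 1] (9 cycles, including the fixed point 0).
9 cycles on 73: each ℓ→(−1)^(ℓ−1), product (−1)^64 = +1.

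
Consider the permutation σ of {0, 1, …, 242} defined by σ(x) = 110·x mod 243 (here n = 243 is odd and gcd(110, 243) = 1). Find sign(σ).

-1

Start at x=92: 92 → 157 → 17 → 169 → 122 → 55 → 218 → … (one orbit).
π_110 has 6 disjoint cycles with lengths [162, 54, 18, 6, 2, 1] on {0,…,242}.
With 6 cycles on 243 points, sign = (−1)^{243−6} = -1.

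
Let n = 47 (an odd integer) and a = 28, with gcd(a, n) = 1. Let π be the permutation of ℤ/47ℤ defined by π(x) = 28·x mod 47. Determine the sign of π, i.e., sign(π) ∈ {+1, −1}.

+1

Orbit of 27 under x↦28x: [27, 4, 18, 34, 12, 7, 8]… (length divides ord_47(28)).
Decompose π into cycles: lengths [23, 23, 1] (3 cycles, including the fixed point 0).
47 − 3 = 44 transpositions; sign(π) = (−1)^44 = +1.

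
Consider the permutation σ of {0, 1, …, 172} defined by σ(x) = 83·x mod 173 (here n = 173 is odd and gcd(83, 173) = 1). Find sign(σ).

+1

Start at x=148: 148 → 1 → 83 → 142 → 22 → 96 → 10 → … (one orbit).
The orbit structure of x ↦ 83x mod 173: 5 orbits of sizes [43, 43, 43, 43, 1].
Σ(ℓ_i−1) = 173−5 = 168; sign = (−1)^168 = +1.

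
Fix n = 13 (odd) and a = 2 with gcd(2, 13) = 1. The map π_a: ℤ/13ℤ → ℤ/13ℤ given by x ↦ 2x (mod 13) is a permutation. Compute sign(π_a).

-1

Start at x=8: 8 → 3 → 6 → 12 → 11 → 9 → 5 → … (one orbit).
2 cycles of lengths [12, 1].
Σ(ℓ_i−1) = 13−2 = 11; sign = (−1)^11 = -1.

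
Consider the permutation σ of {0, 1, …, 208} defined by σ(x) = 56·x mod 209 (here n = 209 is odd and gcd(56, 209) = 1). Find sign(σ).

-1

Trace 1: π^k(1) = [1, 56] for k=0..1.
Cycle type of π: 2×99 + 1×11; total 110 cycles.
sign(π) = (−1)^{n − #cycles} = (−1)^{209−110} = (−1)^99 = -1.
(56|209)_J = -1 (Zolotarev's lemma cross-check).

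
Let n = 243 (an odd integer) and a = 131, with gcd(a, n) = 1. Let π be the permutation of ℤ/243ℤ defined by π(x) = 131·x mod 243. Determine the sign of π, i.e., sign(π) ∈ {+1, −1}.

-1

Orbit of 115 under x↦131x: [115, 242, 112, 92, 145, 41, 25]… (length divides ord_243(131)).
Decompose π into cycles: lengths [162, 54, 18, 6, 2, 1] (6 cycles, including the fixed point 0).
sign(π) = (−1)^{n − #cycles} = (−1)^{243−6} = (−1)^237 = -1.
The Jacobi symbol (131|243) = -1 (Zolotarev) agrees.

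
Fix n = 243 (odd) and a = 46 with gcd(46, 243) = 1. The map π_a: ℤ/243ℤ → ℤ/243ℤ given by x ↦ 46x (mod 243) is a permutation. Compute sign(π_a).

Trace 19: π^k(19) = [19, 145, 109, 154, 37, 1, 46] for k=0..6.
π_46 has 27 disjoint cycles with lengths [27, 27, 27, 27, 27, 27, 9, 9, 9, 9, 9, 9, 3, 3, 3, 3, 3, 3, 1, 1, 1, 1, 1, 1, 1, 1, 1] on {0,…,242}.
Σ(ℓ_i−1) = 243−27 = 216; sign = (−1)^216 = +1.
Via Zolotarev, sign(π_{46}) = (46|243) = +1.

+1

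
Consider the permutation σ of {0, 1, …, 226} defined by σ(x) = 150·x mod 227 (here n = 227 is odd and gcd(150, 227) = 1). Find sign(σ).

Start at x=18: 18 → 203 → 32 → 33 → 183 → 210 → 174 → … (one orbit).
π_150 has 2 disjoint cycles with lengths [226, 1] on {0,…,226}.
n − c = 227 − 2 = 225; sign = (−1)^225 = -1.

-1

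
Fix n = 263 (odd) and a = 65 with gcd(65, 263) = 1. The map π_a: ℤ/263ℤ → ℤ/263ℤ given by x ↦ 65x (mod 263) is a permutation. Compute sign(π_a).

Orbit of 54 under x↦65x: [54, 91, 129, 232, 89, 262, 198]… (length divides ord_263(65)).
Decompose π into cycles: lengths [262, 1] (2 cycles, including the fixed point 0).
263 − 2 = 261 transpositions; sign(π) = (−1)^261 = -1.
Zolotarev: (65|263) = -1, matching the cycle-count sign.

-1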